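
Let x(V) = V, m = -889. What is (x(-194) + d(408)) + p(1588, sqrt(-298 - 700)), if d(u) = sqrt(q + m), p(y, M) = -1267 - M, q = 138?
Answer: -1461 + I*sqrt(751) - I*sqrt(998) ≈ -1461.0 - 4.1868*I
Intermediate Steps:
d(u) = I*sqrt(751) (d(u) = sqrt(138 - 889) = sqrt(-751) = I*sqrt(751))
(x(-194) + d(408)) + p(1588, sqrt(-298 - 700)) = (-194 + I*sqrt(751)) + (-1267 - sqrt(-298 - 700)) = (-194 + I*sqrt(751)) + (-1267 - sqrt(-998)) = (-194 + I*sqrt(751)) + (-1267 - I*sqrt(998)) = -1461 + I*sqrt(751) - I*sqrt(998)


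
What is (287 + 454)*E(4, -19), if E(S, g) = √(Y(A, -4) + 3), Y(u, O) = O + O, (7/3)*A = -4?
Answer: 741*I*√5 ≈ 1656.9*I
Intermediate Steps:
A = -12/7 (A = (3/7)*(-4) = -12/7 ≈ -1.7143)
Y(u, O) = 2*O
E(S, g) = I*√5 (E(S, g) = √(2*(-4) + 3) = √(-8 + 3) = √(-5) = I*√5)
(287 + 454)*E(4, -19) = (287 + 454)*(I*√5) = 741*(I*√5) = 741*I*√5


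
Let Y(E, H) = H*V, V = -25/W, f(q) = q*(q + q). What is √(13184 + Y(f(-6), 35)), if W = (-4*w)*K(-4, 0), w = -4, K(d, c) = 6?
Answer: √7588734/24 ≈ 114.78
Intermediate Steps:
f(q) = 2*q² (f(q) = q*(2*q) = 2*q²)
W = 96 (W = -4*(-4)*6 = 16*6 = 96)
V = -25/96 ≈ -0.26042
Y(E, H) = -25*H/96 (Y(E, H) = H*(-25/96) = -25*H/96)
√(13184 + Y(f(-6), 35)) = √(13184 - 25/96*35) = √(13184 - 875/96) = √(1264789/96) = √7588734/24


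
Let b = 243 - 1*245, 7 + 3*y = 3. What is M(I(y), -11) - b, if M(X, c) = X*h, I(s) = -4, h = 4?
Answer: -14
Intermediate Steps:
y = -4/3 (y = -7/3 + (⅓)*3 = -7/3 + 1 = -4/3 ≈ -1.3333)
M(X, c) = 4*X (M(X, c) = X*4 = 4*X)
b = -2 (b = 243 - 245 = -2)
M(I(y), -11) - b = 4*(-4) - 1*(-2) = -16 + 2 = -14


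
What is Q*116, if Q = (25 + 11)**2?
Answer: 150336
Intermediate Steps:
Q = 1296 (Q = 36**2 = 1296)
Q*116 = 1296*116 = 150336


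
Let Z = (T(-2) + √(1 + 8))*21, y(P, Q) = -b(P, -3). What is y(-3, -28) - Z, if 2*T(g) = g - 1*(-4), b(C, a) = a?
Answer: -81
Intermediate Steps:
T(g) = 2 + g/2 (T(g) = (g - 1*(-4))/2 = (g + 4)/2 = (4 + g)/2 = 2 + g/2)
y(P, Q) = 3 (y(P, Q) = -1*(-3) = 3)
Z = 84 (Z = ((2 + (½)*(-2)) + √(1 + 8))*21 = ((2 - 1) + √9)*21 = (1 + 3)*21 = 4*21 = 84)
y(-3, -28) - Z = 3 - 1*84 = 3 - 84 = -81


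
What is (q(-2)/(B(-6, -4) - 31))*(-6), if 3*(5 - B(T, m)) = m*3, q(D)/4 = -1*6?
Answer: -72/11 ≈ -6.5455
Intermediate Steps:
q(D) = -24 (q(D) = 4*(-1*6) = 4*(-6) = -24)
B(T, m) = 5 - m (B(T, m) = 5 - m*3/3 = 5 - m)
(q(-2)/(B(-6, -4) - 31))*(-6) = -24/((5 - 1*(-4)) - 31)*(-6) = -24/((5 + 4) - 31)*(-6) = -24/(9 - 31)*(-6) = -24/(-22)*(-6) = -24*(-1/22)*(-6) = (12/11)*(-6) = -72/11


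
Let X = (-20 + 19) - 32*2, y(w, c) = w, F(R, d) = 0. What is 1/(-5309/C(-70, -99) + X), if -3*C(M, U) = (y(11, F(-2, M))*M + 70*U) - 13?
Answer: -2571/172424 ≈ -0.014911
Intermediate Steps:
C(M, U) = 13/3 - 70*U/3 - 11*M/3 (C(M, U) = -((11*M + 70*U) - 13)/3 = -(-13 + 11*M + 70*U)/3 = 13/3 - 70*U/3 - 11*M/3)
X = -65 (X = -1 - 64 = -65)
1/(-5309/C(-70, -99) + X) = 1/(-5309/(13/3 - 70/3*(-99) - 11/3*(-70)) - 65) = 1/(-5309/(13/3 + 2310 + 770/3) - 65) = 1/(-5309/2571 - 65) = 1/(-172424/2571) = -2571/172424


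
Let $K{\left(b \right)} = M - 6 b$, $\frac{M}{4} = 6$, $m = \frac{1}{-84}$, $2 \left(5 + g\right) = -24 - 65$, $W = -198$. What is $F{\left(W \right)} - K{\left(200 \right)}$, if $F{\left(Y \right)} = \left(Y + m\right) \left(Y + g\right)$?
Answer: $\frac{2810301}{56} \approx 50184.0$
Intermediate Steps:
$g = - \frac{99}{2}$ ($g = -5 + \frac{-24 - 65}{2} = -5 + \frac{1}{2} \left(-89\right) = -5 - \frac{89}{2} = - \frac{99}{2} \approx -49.5$)
$m = - \frac{1}{84} \approx -0.011905$
$M = 24$ ($M = 4 \cdot 6 = 24$)
$K{\left(b \right)} = 24 - 6 b$
$F{\left(Y \right)} = \left(- \frac{99}{2} + Y\right) \left(- \frac{1}{84} + Y\right)$ ($F{\left(Y \right)} = \left(Y - \frac{1}{84}\right) \left(Y - \frac{99}{2}\right) = \left(- \frac{1}{84} + Y\right) \left(- \frac{99}{2} + Y\right) = \left(- \frac{99}{2} + Y\right) \left(- \frac{1}{84} + Y\right)$)
$F{\left(W \right)} - K{\left(200 \right)} = \left(\frac{33}{56} + \left(-198\right)^{2} - - \frac{137247}{14}\right) - \left(24 - 1200\right) = \left(\frac{33}{56} + 39204 + \frac{137247}{14}\right) - \left(24 - 1200\right) = \frac{2744445}{56} - -1176 = \frac{2744445}{56} + 1176 = \frac{2810301}{56}$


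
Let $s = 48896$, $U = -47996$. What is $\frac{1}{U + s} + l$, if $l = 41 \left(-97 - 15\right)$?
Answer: $- \frac{4132799}{900} \approx -4592.0$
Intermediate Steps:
$l = -4592$ ($l = 41 \left(-112\right) = -4592$)
$\frac{1}{U + s} + l = \frac{1}{-47996 + 48896} - 4592 = \frac{1}{900} - 4592 = - \frac{4132799}{900}$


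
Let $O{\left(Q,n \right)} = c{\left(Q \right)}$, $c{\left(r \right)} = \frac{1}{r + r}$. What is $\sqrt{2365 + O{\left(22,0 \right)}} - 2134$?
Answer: $-2134 + \frac{\sqrt{1144671}}{22} \approx -2085.4$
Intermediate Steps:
$c{\left(r \right)} = \frac{1}{2 r}$
$O{\left(Q,n \right)} = \frac{1}{2 Q}$
$\sqrt{2365 + O{\left(22,0 \right)}} - 2134 = \sqrt{2365 + \frac{1}{2 \cdot 22}} - 2134 = \sqrt{2365 + \frac{1}{2} \cdot \frac{1}{22}} - 2134 = \sqrt{2365 + \frac{1}{44}} - 2134 = \sqrt{\frac{104061}{44}} - 2134 = \frac{\sqrt{1144671}}{22} - 2134 = -2134 + \frac{\sqrt{1144671}}{22}$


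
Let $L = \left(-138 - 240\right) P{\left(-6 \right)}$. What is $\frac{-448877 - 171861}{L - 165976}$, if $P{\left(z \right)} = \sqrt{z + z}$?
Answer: $\frac{6439225643}{1721859199} - \frac{58659741 i \sqrt{3}}{3443718398} \approx 3.7397 - 0.029503 i$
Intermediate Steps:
$P{\left(z \right)} = \sqrt{2} \sqrt{z}$ ($P{\left(z \right)} = \sqrt{2 z} = \sqrt{2} \sqrt{z}$)
$L = - 756 i \sqrt{3}$ ($L = \left(-138 - 240\right) \sqrt{2} \sqrt{-6} = - 378 \sqrt{2} i \sqrt{6} = - 378 \cdot 2 i \sqrt{3} = - 756 i \sqrt{3} \approx - 1309.4 i$)
$\frac{-448877 - 171861}{L - 165976} = \frac{-448877 - 171861}{- 756 i \sqrt{3} - 165976} = - \frac{620738}{-165976 - 756 i \sqrt{3}}$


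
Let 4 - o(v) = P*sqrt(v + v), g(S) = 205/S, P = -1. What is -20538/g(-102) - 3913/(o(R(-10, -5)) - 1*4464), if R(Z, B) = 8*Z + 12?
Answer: 10418574500159/1019451470 + 3913*I*sqrt(34)/9945868 ≈ 10220.0 + 0.0022941*I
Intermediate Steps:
R(Z, B) = 12 + 8*Z
o(v) = 4 + sqrt(2)*sqrt(v) (o(v) = 4 - (-1)*sqrt(v + v) = 4 - (-1)*sqrt(2*v) = 4 - (-1)*sqrt(2)*sqrt(v) = 4 + sqrt(2)*sqrt(v))
-20538/g(-102) - 3913/(o(R(-10, -5)) - 1*4464) = -20538/(205/(-102)) - 3913/((4 + sqrt(2)*sqrt(12 + 8*(-10))) - 1*4464) = -20538/(205*(-1/102)) - 3913/((4 + sqrt(2)*sqrt(12 - 80)) - 4464) = -20538/(-205/102) - 3913/((4 + sqrt(2)*sqrt(-68)) - 4464) = -20538*(-102/205) - 3913/((4 + sqrt(2)*(2*I*sqrt(17))) - 4464) = 2094876/205 - 3913/((4 + 2*I*sqrt(34)) - 4464) = 2094876/205 - 3913/(-4460 + 2*I*sqrt(34))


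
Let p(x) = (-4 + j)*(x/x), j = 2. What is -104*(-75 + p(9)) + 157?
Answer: 8165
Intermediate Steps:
p(x) = -2 (p(x) = (-4 + 2)*(x/x) = -2*1 = -2)
-104*(-75 + p(9)) + 157 = -104*(-75 - 2) + 157 = -104*(-77) + 157 = 8008 + 157 = 8165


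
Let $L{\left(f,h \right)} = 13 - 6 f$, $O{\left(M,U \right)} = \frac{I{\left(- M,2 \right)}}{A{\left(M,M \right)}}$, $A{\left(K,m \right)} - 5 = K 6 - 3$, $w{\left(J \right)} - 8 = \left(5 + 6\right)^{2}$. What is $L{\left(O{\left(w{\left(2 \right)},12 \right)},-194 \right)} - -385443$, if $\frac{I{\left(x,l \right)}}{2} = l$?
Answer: $\frac{37389229}{97} \approx 3.8546 \cdot 10^{5}$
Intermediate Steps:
$I{\left(x,l \right)} = 2 l$
$w{\left(J \right)} = 129$ ($w{\left(J \right)} = 8 + \left(5 + 6\right)^{2} = 8 + 11^{2} = 8 + 121 = 129$)
$A{\left(K,m \right)} = 2 + 6 K$ ($A{\left(K,m \right)} = 5 + \left(K 6 - 3\right) = 5 + \left(6 K - 3\right) = 5 + \left(-3 + 6 K\right) = 2 + 6 K$)
$O{\left(M,U \right)} = \frac{4}{2 + 6 M}$ ($O{\left(M,U \right)} = \frac{2 \cdot 2}{2 + 6 M} = \frac{4}{2 + 6 M}$)
$L{\left(O{\left(w{\left(2 \right)},12 \right)},-194 \right)} - -385443 = \left(13 - 6 \frac{2}{1 + 3 \cdot 129}\right) - -385443 = \left(13 - 6 \frac{2}{1 + 387}\right) + 385443 = \left(13 - 6 \cdot \frac{2}{388}\right) + 385443 = \left(13 - 6 \cdot 2 \cdot \frac{1}{388}\right) + 385443 = \left(13 - \frac{3}{97}\right) + 385443 = \frac{1258}{97} + 385443 = \frac{37389229}{97}$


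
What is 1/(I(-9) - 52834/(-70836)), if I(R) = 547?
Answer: 35418/19400063 ≈ 0.0018257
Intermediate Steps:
1/(I(-9) - 52834/(-70836)) = 1/(547 - 52834/(-70836)) = 1/(547 - 52834*(-1/70836)) = 1/(547 + 26417/35418) = 1/(19400063/35418) = 35418/19400063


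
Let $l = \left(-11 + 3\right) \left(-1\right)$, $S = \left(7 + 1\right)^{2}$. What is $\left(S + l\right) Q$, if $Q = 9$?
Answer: $648$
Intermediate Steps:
$S = 64$ ($S = 8^{2} = 64$)
$l = 8$ ($l = \left(-8\right) \left(-1\right) = 8$)
$\left(S + l\right) Q = \left(64 + 8\right) 9 = 72 \cdot 9 = 648$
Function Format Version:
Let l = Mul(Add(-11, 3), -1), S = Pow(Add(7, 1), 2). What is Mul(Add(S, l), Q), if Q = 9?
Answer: 648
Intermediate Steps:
S = 64 (S = Pow(8, 2) = 64)
l = 8 (l = Mul(-8, -1) = 8)
Mul(Add(S, l), Q) = Mul(Add(64, 8), 9) = Mul(72, 9) = 648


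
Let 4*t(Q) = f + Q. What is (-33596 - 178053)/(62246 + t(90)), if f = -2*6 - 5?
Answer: -846596/249057 ≈ -3.3992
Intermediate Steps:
f = -17 (f = -12 - 5 = -17)
t(Q) = -17/4 + Q/4 (t(Q) = (-17 + Q)/4 = -17/4 + Q/4)
(-33596 - 178053)/(62246 + t(90)) = (-33596 - 178053)/(62246 + (-17/4 + (1/4)*90)) = -211649/(62246 + (-17/4 + 45/2)) = -211649/(62246 + 73/4) = -211649/249057/4 = -211649*4/249057 = -846596/249057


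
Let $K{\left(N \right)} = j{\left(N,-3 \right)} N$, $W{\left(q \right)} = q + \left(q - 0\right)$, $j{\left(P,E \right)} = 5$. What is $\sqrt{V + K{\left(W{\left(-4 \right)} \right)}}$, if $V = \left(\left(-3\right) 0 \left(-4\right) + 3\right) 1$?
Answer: $i \sqrt{37} \approx 6.0828 i$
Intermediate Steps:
$W{\left(q \right)} = 2 q$ ($W{\left(q \right)} = q + \left(q + 0\right) = q + q = 2 q$)
$K{\left(N \right)} = 5 N$
$V = 3$ ($V = \left(0 \left(-4\right) + 3\right) 1 = \left(0 + 3\right) 1 = 3 \cdot 1 = 3$)
$\sqrt{V + K{\left(W{\left(-4 \right)} \right)}} = \sqrt{3 + 5 \cdot 2 \left(-4\right)} = \sqrt{3 + 5 \left(-8\right)} = \sqrt{3 - 40} = \sqrt{-37} = i \sqrt{37}$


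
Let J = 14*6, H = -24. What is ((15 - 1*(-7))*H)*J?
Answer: -44352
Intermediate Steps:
J = 84
((15 - 1*(-7))*H)*J = ((15 - 1*(-7))*(-24))*84 = ((15 + 7)*(-24))*84 = (22*(-24))*84 = -528*84 = -44352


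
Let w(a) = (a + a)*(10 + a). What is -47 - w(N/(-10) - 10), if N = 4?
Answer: -1383/25 ≈ -55.320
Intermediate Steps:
w(a) = 2*a*(10 + a) (w(a) = (2*a)*(10 + a) = 2*a*(10 + a))
-47 - w(N/(-10) - 10) = -47 - 2*(4/(-10) - 10)*(10 + (4/(-10) - 10)) = -47 - 2*(4*(-⅒) - 10)*(10 + (4*(-⅒) - 10)) = -47 - 2*(-⅖ - 10)*(10 + (-⅖ - 10)) = -47 - 2*(-52)*(10 - 52/5)/5 = -47 - 2*(-52)*(-2)/(5*5) = -47 - 1*208/25 = -47 - 208/25 = -1383/25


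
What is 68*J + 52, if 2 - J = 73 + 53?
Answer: -8380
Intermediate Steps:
J = -124 (J = 2 - (73 + 53) = 2 - 1*126 = 2 - 126 = -124)
68*J + 52 = 68*(-124) + 52 = -8432 + 52 = -8380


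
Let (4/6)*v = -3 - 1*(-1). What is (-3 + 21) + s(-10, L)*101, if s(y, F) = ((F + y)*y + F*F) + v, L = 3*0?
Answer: 9815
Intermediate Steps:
v = -3 (v = 3*(-3 - 1*(-1))/2 = 3*(-3 + 1)/2 = (3/2)*(-2) = -3)
L = 0
s(y, F) = -3 + F² + y*(F + y) (s(y, F) = ((F + y)*y + F*F) - 3 = (y*(F + y) + F²) - 3 = (F² + y*(F + y)) - 3 = -3 + F² + y*(F + y))
(-3 + 21) + s(-10, L)*101 = (-3 + 21) + (-3 + 0² + (-10)² + 0*(-10))*101 = 18 + (-3 + 0 + 100 + 0)*101 = 18 + 97*101 = 18 + 9797 = 9815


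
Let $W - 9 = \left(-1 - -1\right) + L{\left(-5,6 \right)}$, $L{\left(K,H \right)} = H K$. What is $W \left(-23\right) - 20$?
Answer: $463$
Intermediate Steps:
$W = -21$ ($W = 9 + \left(\left(-1 - -1\right) + 6 \left(-5\right)\right) = 9 + \left(\left(-1 + 1\right) - 30\right) = 9 + \left(0 - 30\right) = 9 - 30 = -21$)
$W \left(-23\right) - 20 = \left(-21\right) \left(-23\right) - 20 = 483 - 20 = 463$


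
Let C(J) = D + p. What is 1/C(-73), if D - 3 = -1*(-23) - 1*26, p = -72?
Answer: -1/72 ≈ -0.013889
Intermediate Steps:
D = 0 (D = 3 + (-1*(-23) - 1*26) = 3 + (23 - 26) = 3 - 3 = 0)
C(J) = -72 (C(J) = 0 - 72 = -72)
1/C(-73) = 1/(-72) = -1/72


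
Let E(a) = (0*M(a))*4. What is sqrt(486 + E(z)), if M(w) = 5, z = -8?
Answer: 9*sqrt(6) ≈ 22.045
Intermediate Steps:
E(a) = 0 (E(a) = (0*5)*4 = 0*4 = 0)
sqrt(486 + E(z)) = sqrt(486 + 0) = sqrt(486) = 9*sqrt(6)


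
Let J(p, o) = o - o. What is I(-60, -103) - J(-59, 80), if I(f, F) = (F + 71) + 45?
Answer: 13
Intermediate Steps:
I(f, F) = 116 + F (I(f, F) = (71 + F) + 45 = 116 + F)
J(p, o) = 0
I(-60, -103) - J(-59, 80) = (116 - 103) - 1*0 = 13 + 0 = 13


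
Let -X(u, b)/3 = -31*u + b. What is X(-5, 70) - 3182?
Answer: -3857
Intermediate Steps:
X(u, b) = -3*b + 93*u (X(u, b) = -3*(-31*u + b) = -3*(b - 31*u) = -3*b + 93*u)
X(-5, 70) - 3182 = (-3*70 + 93*(-5)) - 3182 = (-210 - 465) - 3182 = -675 - 3182 = -3857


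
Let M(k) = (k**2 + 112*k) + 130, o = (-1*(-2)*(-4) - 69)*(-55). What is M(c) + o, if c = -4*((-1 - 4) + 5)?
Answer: 4365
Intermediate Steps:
c = 0 (c = -4*(-5 + 5) = -4*0 = 0)
o = 4235 (o = (2*(-4) - 69)*(-55) = (-8 - 69)*(-55) = -77*(-55) = 4235)
M(k) = 130 + k**2 + 112*k
M(c) + o = (130 + 0**2 + 112*0) + 4235 = (130 + 0 + 0) + 4235 = 130 + 4235 = 4365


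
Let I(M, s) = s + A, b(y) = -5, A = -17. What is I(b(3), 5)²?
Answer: 144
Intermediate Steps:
I(M, s) = -17 + s (I(M, s) = s - 17 = -17 + s)
I(b(3), 5)² = (-17 + 5)² = (-12)² = 144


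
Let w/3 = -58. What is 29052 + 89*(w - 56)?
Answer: 8582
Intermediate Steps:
w = -174 (w = 3*(-58) = -174)
29052 + 89*(w - 56) = 29052 + 89*(-174 - 56) = 29052 + 89*(-230) = 29052 - 20470 = 8582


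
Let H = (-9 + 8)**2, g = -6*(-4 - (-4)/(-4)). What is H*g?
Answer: 30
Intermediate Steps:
g = 30 (g = -6*(-4 - (-4)*(-1)/4) = -6*(-4 - 1*1) = -6*(-4 - 1) = -6*(-5) = 30)
H = 1 (H = (-1)**2 = 1)
H*g = 1*30 = 30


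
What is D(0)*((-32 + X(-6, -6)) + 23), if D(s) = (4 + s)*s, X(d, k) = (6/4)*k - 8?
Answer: 0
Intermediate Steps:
X(d, k) = -8 + 3*k/2 (X(d, k) = (6*(¼))*k - 8 = 3*k/2 - 8 = -8 + 3*k/2)
D(s) = s*(4 + s)
D(0)*((-32 + X(-6, -6)) + 23) = (0*(4 + 0))*((-32 + (-8 + (3/2)*(-6))) + 23) = (0*4)*((-32 + (-8 - 9)) + 23) = 0*((-32 - 17) + 23) = 0*(-49 + 23) = 0*(-26) = 0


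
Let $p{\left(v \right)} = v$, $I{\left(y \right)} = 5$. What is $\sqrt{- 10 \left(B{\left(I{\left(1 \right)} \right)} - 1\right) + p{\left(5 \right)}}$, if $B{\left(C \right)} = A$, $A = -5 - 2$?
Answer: $\sqrt{85} \approx 9.2195$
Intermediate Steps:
$A = -7$
$B{\left(C \right)} = -7$
$\sqrt{- 10 \left(B{\left(I{\left(1 \right)} \right)} - 1\right) + p{\left(5 \right)}} = \sqrt{- 10 \left(-7 - 1\right) + 5} = \sqrt{\left(-10\right) \left(-8\right) + 5} = \sqrt{80 + 5} = \sqrt{85}$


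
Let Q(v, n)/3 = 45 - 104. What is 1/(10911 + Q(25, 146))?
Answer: 1/10734 ≈ 9.3162e-5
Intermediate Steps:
Q(v, n) = -177 (Q(v, n) = 3*(45 - 104) = 3*(-59) = -177)
1/(10911 + Q(25, 146)) = 1/(10911 - 177) = 1/10734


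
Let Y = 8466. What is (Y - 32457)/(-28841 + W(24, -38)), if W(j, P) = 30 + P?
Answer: 23991/28849 ≈ 0.83161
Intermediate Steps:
(Y - 32457)/(-28841 + W(24, -38)) = (8466 - 32457)/(-28841 + (30 - 38)) = -23991/(-28841 - 8) = -23991/(-28849) = -23991*(-1/28849) = 23991/28849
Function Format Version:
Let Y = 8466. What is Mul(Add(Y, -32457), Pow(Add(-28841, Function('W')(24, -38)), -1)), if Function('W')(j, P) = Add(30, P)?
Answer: Rational(23991, 28849) ≈ 0.83161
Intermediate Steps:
Mul(Add(Y, -32457), Pow(Add(-28841, Function('W')(24, -38)), -1)) = Mul(Add(8466, -32457), Pow(Add(-28841, Add(30, -38)), -1)) = Mul(-23991, Pow(Add(-28841, -8), -1)) = Mul(-23991, Pow(-28849, -1)) = Mul(-23991, Rational(-1, 28849)) = Rational(23991, 28849)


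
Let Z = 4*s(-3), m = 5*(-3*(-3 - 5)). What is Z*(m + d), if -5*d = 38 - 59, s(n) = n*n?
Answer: 22356/5 ≈ 4471.2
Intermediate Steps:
s(n) = n²
m = 120 (m = 5*(-3*(-8)) = 5*24 = 120)
Z = 36 (Z = 4*(-3)² = 4*9 = 36)
d = 21/5 (d = -(38 - 59)/5 = -⅕*(-21) = 21/5 ≈ 4.2000)
Z*(m + d) = 36*(120 + 21/5) = 36*(621/5) = 22356/5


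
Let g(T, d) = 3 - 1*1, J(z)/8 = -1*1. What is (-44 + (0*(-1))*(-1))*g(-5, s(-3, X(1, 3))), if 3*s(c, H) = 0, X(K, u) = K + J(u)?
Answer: -88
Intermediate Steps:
J(z) = -8 (J(z) = 8*(-1*1) = 8*(-1) = -8)
X(K, u) = -8 + K (X(K, u) = K - 8 = -8 + K)
s(c, H) = 0 (s(c, H) = (⅓)*0 = 0)
g(T, d) = 2 (g(T, d) = 3 - 1 = 2)
(-44 + (0*(-1))*(-1))*g(-5, s(-3, X(1, 3))) = (-44 + (0*(-1))*(-1))*2 = (-44 + 0*(-1))*2 = (-44 + 0)*2 = -44*2 = -88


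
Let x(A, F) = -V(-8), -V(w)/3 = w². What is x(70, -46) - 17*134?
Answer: -2086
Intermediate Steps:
V(w) = -3*w²
x(A, F) = 192 (x(A, F) = -(-3)*(-8)² = -(-3)*64 = -1*(-192) = 192)
x(70, -46) - 17*134 = 192 - 17*134 = 192 - 1*2278 = 192 - 2278 = -2086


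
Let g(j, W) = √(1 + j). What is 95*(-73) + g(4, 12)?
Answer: -6935 + √5 ≈ -6932.8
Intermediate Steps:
95*(-73) + g(4, 12) = 95*(-73) + √(1 + 4) = -6935 + √5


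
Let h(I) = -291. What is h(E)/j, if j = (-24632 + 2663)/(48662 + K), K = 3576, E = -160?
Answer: 5067086/7323 ≈ 691.94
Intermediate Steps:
j = -21969/52238 (j = (-24632 + 2663)/(48662 + 3576) = -21969/52238 ≈ -0.42056)
h(E)/j = -291/(-21969/52238) = -291*(-52238/21969) = 5067086/7323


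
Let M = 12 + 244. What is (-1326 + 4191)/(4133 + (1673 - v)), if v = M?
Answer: 191/370 ≈ 0.51622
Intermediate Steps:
M = 256
v = 256
(-1326 + 4191)/(4133 + (1673 - v)) = (-1326 + 4191)/(4133 + (1673 - 256)) = 2865/(4133 + (1673 - 1*256)) = 2865/(4133 + (1673 - 256)) = 2865/(4133 + 1417) = 2865/5550 = 2865*(1/5550) = 191/370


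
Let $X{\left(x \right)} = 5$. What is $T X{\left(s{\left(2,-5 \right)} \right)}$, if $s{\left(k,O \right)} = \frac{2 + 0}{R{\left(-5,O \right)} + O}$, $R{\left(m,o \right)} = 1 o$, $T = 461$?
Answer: $2305$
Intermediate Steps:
$R{\left(m,o \right)} = o$
$s{\left(k,O \right)} = \frac{1}{O}$ ($s{\left(k,O \right)} = \frac{2 + 0}{O + O} = \frac{2}{2 O} = 2 \frac{1}{2 O} = \frac{1}{O}$)
$T X{\left(s{\left(2,-5 \right)} \right)} = 461 \cdot 5 = 2305$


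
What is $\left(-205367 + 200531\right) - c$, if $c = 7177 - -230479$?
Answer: $-242492$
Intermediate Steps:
$c = 237656$ ($c = 7177 + 230479 = 237656$)
$\left(-205367 + 200531\right) - c = \left(-205367 + 200531\right) - 237656 = -4836 - 237656 = -242492$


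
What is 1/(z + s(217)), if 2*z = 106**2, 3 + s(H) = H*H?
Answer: 1/52704 ≈ 1.8974e-5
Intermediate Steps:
s(H) = -3 + H**2 (s(H) = -3 + H*H = -3 + H**2)
z = 5618 (z = (1/2)*106**2 = (1/2)*11236 = 5618)
1/(z + s(217)) = 1/(5618 + (-3 + 217**2)) = 1/(5618 + (-3 + 47089)) = 1/(5618 + 47086) = 1/52704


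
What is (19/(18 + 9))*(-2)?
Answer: -38/27 ≈ -1.4074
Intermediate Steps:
(19/(18 + 9))*(-2) = (19/27)*(-2) = -38/27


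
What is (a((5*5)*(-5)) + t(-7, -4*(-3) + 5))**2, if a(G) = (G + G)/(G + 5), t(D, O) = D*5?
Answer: 156025/144 ≈ 1083.5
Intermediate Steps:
t(D, O) = 5*D
a(G) = 2*G/(5 + G) (a(G) = (2*G)/(5 + G) = 2*G/(5 + G))
(a((5*5)*(-5)) + t(-7, -4*(-3) + 5))**2 = (2*((5*5)*(-5))/(5 + (5*5)*(-5)) + 5*(-7))**2 = (2*(25*(-5))/(5 + 25*(-5)) - 35)**2 = (2*(-125)/(5 - 125) - 35)**2 = (2*(-125)/(-120) - 35)**2 = (2*(-125)*(-1/120) - 35)**2 = (25/12 - 35)**2 = (-395/12)**2 = 156025/144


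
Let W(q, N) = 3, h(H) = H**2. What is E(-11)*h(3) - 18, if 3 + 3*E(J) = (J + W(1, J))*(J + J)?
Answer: 501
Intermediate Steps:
E(J) = -1 + 2*J*(3 + J)/3 (E(J) = -1 + ((J + 3)*(J + J))/3 = -1 + ((3 + J)*(2*J))/3 = -1 + (2*J*(3 + J))/3 = -1 + 2*J*(3 + J)/3)
E(-11)*h(3) - 18 = (-1 + 2*(-11) + (2/3)*(-11)**2)*3**2 - 18 = (-1 - 22 + (2/3)*121)*9 - 18 = (-1 - 22 + 242/3)*9 - 18 = (173/3)*9 - 18 = 519 - 18 = 501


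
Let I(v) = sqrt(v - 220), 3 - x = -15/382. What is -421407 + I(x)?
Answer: -421407 + I*sqrt(31659778)/382 ≈ -4.2141e+5 + 14.73*I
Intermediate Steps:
x = 1161/382 (x = 3 - (-15)/382 = 3 - 1*(-15/382) = 3 + 15/382 = 1161/382 ≈ 3.0393)
I(v) = sqrt(-220 + v)
-421407 + I(x) = -421407 + sqrt(-220 + 1161/382) = -421407 + sqrt(-82879/382) = -421407 + I*sqrt(31659778)/382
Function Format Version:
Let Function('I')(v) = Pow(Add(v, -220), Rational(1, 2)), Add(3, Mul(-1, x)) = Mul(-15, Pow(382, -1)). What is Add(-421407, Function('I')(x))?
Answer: Add(-421407, Mul(Rational(1, 382), I, Pow(31659778, Rational(1, 2)))) ≈ Add(-4.2141e+5, Mul(14.730, I))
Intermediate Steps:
x = Rational(1161, 382) (x = Add(3, Mul(-1, Mul(-15, Pow(382, -1)))) = Add(3, Mul(-1, Mul(-15, Rational(1, 382)))) = Add(3, Mul(-1, Rational(-15, 382))) = Add(3, Rational(15, 382)) = Rational(1161, 382) ≈ 3.0393)
Function('I')(v) = Pow(Add(-220, v), Rational(1, 2))
Add(-421407, Function('I')(x)) = Add(-421407, Pow(Add(-220, Rational(1161, 382)), Rational(1, 2))) = Add(-421407, Pow(Rational(-82879, 382), Rational(1, 2))) = Add(-421407, Mul(Rational(1, 382), I, Pow(31659778, Rational(1, 2))))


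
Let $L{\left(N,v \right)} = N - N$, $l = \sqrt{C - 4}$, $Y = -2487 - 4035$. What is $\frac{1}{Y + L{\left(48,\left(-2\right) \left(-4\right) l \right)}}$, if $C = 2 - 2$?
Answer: $- \frac{1}{6522} \approx -0.00015333$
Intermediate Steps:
$C = 0$
$Y = -6522$ ($Y = -2487 - 4035 = -6522$)
$l = 2 i$ ($l = \sqrt{0 - 4} = \sqrt{-4} = 2 i \approx 2.0 i$)
$L{\left(N,v \right)} = 0$
$\frac{1}{Y + L{\left(48,\left(-2\right) \left(-4\right) l \right)}} = \frac{1}{-6522 + 0} = \frac{1}{-6522} = - \frac{1}{6522}$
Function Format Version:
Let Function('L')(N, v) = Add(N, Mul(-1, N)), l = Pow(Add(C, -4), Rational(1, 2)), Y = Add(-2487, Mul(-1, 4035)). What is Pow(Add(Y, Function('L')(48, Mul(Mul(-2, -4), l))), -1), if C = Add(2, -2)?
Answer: Rational(-1, 6522) ≈ -0.00015333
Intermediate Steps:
C = 0
Y = -6522 (Y = Add(-2487, -4035) = -6522)
l = Mul(2, I) (l = Pow(Add(0, -4), Rational(1, 2)) = Pow(-4, Rational(1, 2)) = Mul(2, I) ≈ Mul(2.0000, I))
Function('L')(N, v) = 0
Pow(Add(Y, Function('L')(48, Mul(Mul(-2, -4), l))), -1) = Pow(Add(-6522, 0), -1) = Pow(-6522, -1) = Rational(-1, 6522)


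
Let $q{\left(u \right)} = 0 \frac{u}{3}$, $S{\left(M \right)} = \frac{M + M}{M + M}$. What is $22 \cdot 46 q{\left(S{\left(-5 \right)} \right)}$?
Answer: $0$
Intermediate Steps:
$S{\left(M \right)} = 1$ ($S{\left(M \right)} = \frac{2 M}{2 M} = 2 M \frac{1}{2 M} = 1$)
$q{\left(u \right)} = 0$ ($q{\left(u \right)} = 0 u \frac{1}{3} = 0 \frac{u}{3} = 0$)
$22 \cdot 46 q{\left(S{\left(-5 \right)} \right)} = 22 \cdot 46 \cdot 0 = 1012 \cdot 0 = 0$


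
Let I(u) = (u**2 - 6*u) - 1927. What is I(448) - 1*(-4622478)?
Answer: 4818567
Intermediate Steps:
I(u) = -1927 + u**2 - 6*u
I(448) - 1*(-4622478) = (-1927 + 448**2 - 6*448) - 1*(-4622478) = (-1927 + 200704 - 2688) + 4622478 = 196089 + 4622478 = 4818567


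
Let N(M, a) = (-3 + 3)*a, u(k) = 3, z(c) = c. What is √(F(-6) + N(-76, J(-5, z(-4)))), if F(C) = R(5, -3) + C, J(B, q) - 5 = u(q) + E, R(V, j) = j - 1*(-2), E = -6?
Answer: I*√7 ≈ 2.6458*I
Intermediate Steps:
R(V, j) = 2 + j (R(V, j) = j + 2 = 2 + j)
J(B, q) = 2 (J(B, q) = 5 + (3 - 6) = 5 - 3 = 2)
N(M, a) = 0 (N(M, a) = 0*a = 0)
F(C) = -1 + C (F(C) = (2 - 3) + C = -1 + C)
√(F(-6) + N(-76, J(-5, z(-4)))) = √((-1 - 6) + 0) = √(-7 + 0) = √(-7) = I*√7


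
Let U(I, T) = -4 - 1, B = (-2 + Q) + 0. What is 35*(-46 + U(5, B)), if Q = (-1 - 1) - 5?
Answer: -1785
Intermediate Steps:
Q = -7 (Q = -2 - 5 = -7)
B = -9 (B = (-2 - 7) + 0 = -9 + 0 = -9)
U(I, T) = -5
35*(-46 + U(5, B)) = 35*(-46 - 5) = 35*(-51) = -1785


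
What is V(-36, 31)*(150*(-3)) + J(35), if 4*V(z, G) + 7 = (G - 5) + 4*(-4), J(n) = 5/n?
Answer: -4723/14 ≈ -337.36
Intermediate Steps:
V(z, G) = -7 + G/4 (V(z, G) = -7/4 + ((G - 5) + 4*(-4))/4 = -7/4 + ((-5 + G) - 16)/4 = -7/4 + (-21 + G)/4 = -7/4 + (-21/4 + G/4) = -7 + G/4)
V(-36, 31)*(150*(-3)) + J(35) = (-7 + (¼)*31)*(150*(-3)) + 5/35 = (-7 + 31/4)*(-450) + 5*(1/35) = (¾)*(-450) + ⅐ = -675/2 + ⅐ = -4723/14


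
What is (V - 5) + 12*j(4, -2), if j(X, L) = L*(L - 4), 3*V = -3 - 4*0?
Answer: 138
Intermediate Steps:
V = -1 (V = (-3 - 4*0)/3 = (-3 + 0)/3 = (⅓)*(-3) = -1)
j(X, L) = L*(-4 + L)
(V - 5) + 12*j(4, -2) = (-1 - 5) + 12*(-2*(-4 - 2)) = -6 + 12*(-2*(-6)) = -6 + 12*12 = -6 + 144 = 138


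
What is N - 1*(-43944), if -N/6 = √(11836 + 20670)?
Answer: 43944 - 6*√32506 ≈ 42862.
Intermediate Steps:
N = -6*√32506 (N = -6*√(11836 + 20670) = -6*√32506 ≈ -1081.8)
N - 1*(-43944) = -6*√32506 - 1*(-43944) = -6*√32506 + 43944 = 43944 - 6*√32506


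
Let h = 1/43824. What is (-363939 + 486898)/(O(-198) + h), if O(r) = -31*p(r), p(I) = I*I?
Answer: -5388555216/53260358975 ≈ -0.10117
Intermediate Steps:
p(I) = I²
h = 1/43824 ≈ 2.2819e-5
O(r) = -31*r²
(-363939 + 486898)/(O(-198) + h) = (-363939 + 486898)/(-31*(-198)² + 1/43824) = 122959/(-31*39204 + 1/43824) = 122959/(-1215324 + 1/43824) = 122959/(-53260358975/43824) = 122959*(-43824/53260358975) = -5388555216/53260358975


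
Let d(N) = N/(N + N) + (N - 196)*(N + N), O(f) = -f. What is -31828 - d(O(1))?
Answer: -64445/2 ≈ -32223.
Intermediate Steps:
d(N) = ½ + 2*N*(-196 + N) (d(N) = N/((2*N)) + (-196 + N)*(2*N) = (1/(2*N))*N + 2*N*(-196 + N) = ½ + 2*N*(-196 + N))
-31828 - d(O(1)) = -31828 - (½ - (-392) + 2*(-1*1)²) = -31828 - (½ - 392*(-1) + 2*(-1)²) = -31828 - (½ + 392 + 2*1) = -31828 - (½ + 392 + 2) = -31828 - 1*789/2 = -31828 - 789/2 = -64445/2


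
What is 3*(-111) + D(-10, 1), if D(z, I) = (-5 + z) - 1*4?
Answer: -352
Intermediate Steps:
D(z, I) = -9 + z (D(z, I) = (-5 + z) - 4 = -9 + z)
3*(-111) + D(-10, 1) = 3*(-111) + (-9 - 10) = -333 - 19 = -352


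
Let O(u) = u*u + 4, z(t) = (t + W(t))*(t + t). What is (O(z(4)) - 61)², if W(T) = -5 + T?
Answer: 269361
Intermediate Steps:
z(t) = 2*t*(-5 + 2*t) (z(t) = (t + (-5 + t))*(t + t) = (-5 + 2*t)*(2*t) = 2*t*(-5 + 2*t))
O(u) = 4 + u² (O(u) = u² + 4 = 4 + u²)
(O(z(4)) - 61)² = ((4 + (2*4*(-5 + 2*4))²) - 61)² = ((4 + (2*4*(-5 + 8))²) - 61)² = ((4 + (2*4*3)²) - 61)² = ((4 + 24²) - 61)² = ((4 + 576) - 61)² = (580 - 61)² = 519² = 269361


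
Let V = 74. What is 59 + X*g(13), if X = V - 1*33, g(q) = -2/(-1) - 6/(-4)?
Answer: 405/2 ≈ 202.50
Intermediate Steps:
g(q) = 7/2 (g(q) = -2*(-1) - 6*(-¼) = 2 + 3/2 = 7/2)
X = 41 (X = 74 - 1*33 = 74 - 33 = 41)
59 + X*g(13) = 59 + 41*(7/2) = 59 + 287/2 = 405/2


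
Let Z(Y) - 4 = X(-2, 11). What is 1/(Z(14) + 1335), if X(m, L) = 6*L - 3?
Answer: 1/1402 ≈ 0.00071327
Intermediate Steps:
X(m, L) = -3 + 6*L
Z(Y) = 67 (Z(Y) = 4 + (-3 + 6*11) = 4 + (-3 + 66) = 4 + 63 = 67)
1/(Z(14) + 1335) = 1/(67 + 1335) = 1/1402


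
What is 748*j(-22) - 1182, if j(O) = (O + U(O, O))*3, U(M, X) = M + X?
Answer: -149286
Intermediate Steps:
j(O) = 9*O (j(O) = (O + (O + O))*3 = (O + 2*O)*3 = (3*O)*3 = 9*O)
748*j(-22) - 1182 = 748*(9*(-22)) - 1182 = 748*(-198) - 1182 = -148104 - 1182 = -149286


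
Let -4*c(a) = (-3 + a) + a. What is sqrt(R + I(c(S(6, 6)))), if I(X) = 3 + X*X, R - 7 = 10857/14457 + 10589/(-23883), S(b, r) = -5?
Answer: sqrt(4423198746437625993)/460368708 ≈ 4.5684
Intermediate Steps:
c(a) = 3/4 - a/2 (c(a) = -((-3 + a) + a)/4 = -(-3 + 2*a)/4 = 3/4 - a/2)
R = 841049425/115092177 (R = 7 + (10857/14457 + 10589/(-23883)) = 7 + (10857*(1/14457) + 10589*(-1/23883)) = 7 + (3619/4819 - 10589/23883) = 7 + 35404186/115092177 = 841049425/115092177 ≈ 7.3076)
I(X) = 3 + X**2
sqrt(R + I(c(S(6, 6)))) = sqrt(841049425/115092177 + (3 + (3/4 - 1/2*(-5))**2)) = sqrt(841049425/115092177 + (3 + (3/4 + 5/2)**2)) = sqrt(841049425/115092177 + (3 + (13/4)**2)) = sqrt(841049425/115092177 + (3 + 169/16)) = sqrt(841049425/115092177 + 217/16) = sqrt(38431793209/1841474832) = sqrt(4423198746437625993)/460368708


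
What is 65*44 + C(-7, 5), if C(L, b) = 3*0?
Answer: 2860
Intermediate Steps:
C(L, b) = 0
65*44 + C(-7, 5) = 65*44 + 0 = 2860 + 0 = 2860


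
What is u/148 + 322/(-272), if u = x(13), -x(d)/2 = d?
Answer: -6841/5032 ≈ -1.3595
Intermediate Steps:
x(d) = -2*d
u = -26 (u = -2*13 = -26)
u/148 + 322/(-272) = -26/148 + 322/(-272) = -26*1/148 + 322*(-1/272) = -13/74 - 161/136 = -6841/5032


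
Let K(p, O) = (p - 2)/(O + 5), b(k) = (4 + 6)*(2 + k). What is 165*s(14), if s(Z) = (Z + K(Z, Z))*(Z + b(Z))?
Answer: 7981380/19 ≈ 4.2007e+5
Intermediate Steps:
b(k) = 20 + 10*k (b(k) = 10*(2 + k) = 20 + 10*k)
K(p, O) = (-2 + p)/(5 + O)
s(Z) = (20 + 11*Z)*(Z + (-2 + Z)/(5 + Z)) (s(Z) = (Z + (-2 + Z)/(5 + Z))*(Z + (20 + 10*Z)) = (Z + (-2 + Z)/(5 + Z))*(20 + 11*Z) = (20 + 11*Z)*(Z + (-2 + Z)/(5 + Z)))
165*s(14) = 165*((-40 + 11*14³ + 86*14² + 98*14)/(5 + 14)) = 165*((-40 + 11*2744 + 86*196 + 1372)/19) = 165*((-40 + 30184 + 16856 + 1372)/19) = 165*((1/19)*48372) = 165*(48372/19) = 7981380/19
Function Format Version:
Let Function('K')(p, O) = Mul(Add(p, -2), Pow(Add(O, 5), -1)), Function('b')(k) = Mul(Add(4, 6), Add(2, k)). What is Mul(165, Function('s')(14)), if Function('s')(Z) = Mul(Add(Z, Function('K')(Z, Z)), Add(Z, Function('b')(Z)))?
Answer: Rational(7981380, 19) ≈ 4.2007e+5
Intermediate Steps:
Function('b')(k) = Add(20, Mul(10, k)) (Function('b')(k) = Mul(10, Add(2, k)) = Add(20, Mul(10, k)))
Function('K')(p, O) = Mul(Pow(Add(5, O), -1), Add(-2, p)) (Function('K')(p, O) = Mul(Add(-2, p), Pow(Add(5, O), -1)) = Mul(Pow(Add(5, O), -1), Add(-2, p)))
Function('s')(Z) = Mul(Add(20, Mul(11, Z)), Add(Z, Mul(Pow(Add(5, Z), -1), Add(-2, Z)))) (Function('s')(Z) = Mul(Add(Z, Mul(Pow(Add(5, Z), -1), Add(-2, Z))), Add(Z, Add(20, Mul(10, Z)))) = Mul(Add(Z, Mul(Pow(Add(5, Z), -1), Add(-2, Z))), Add(20, Mul(11, Z))) = Mul(Add(20, Mul(11, Z)), Add(Z, Mul(Pow(Add(5, Z), -1), Add(-2, Z)))))
Mul(165, Function('s')(14)) = Mul(165, Mul(Pow(Add(5, 14), -1), Add(-40, Mul(11, Pow(14, 3)), Mul(86, Pow(14, 2)), Mul(98, 14)))) = Mul(165, Mul(Pow(19, -1), Add(-40, Mul(11, 2744), Mul(86, 196), 1372))) = Mul(165, Mul(Rational(1, 19), Add(-40, 30184, 16856, 1372))) = Mul(165, Mul(Rational(1, 19), 48372)) = Mul(165, Rational(48372, 19)) = Rational(7981380, 19)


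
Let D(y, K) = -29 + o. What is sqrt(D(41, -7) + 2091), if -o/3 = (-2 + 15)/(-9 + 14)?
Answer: sqrt(51355)/5 ≈ 45.323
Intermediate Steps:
o = -39/5 (o = -3*(-2 + 15)/(-9 + 14) = -39/5 ≈ -7.8000)
D(y, K) = -184/5 (D(y, K) = -29 - 39/5 = -184/5)
sqrt(D(41, -7) + 2091) = sqrt(-184/5 + 2091) = sqrt(10271/5) = sqrt(51355)/5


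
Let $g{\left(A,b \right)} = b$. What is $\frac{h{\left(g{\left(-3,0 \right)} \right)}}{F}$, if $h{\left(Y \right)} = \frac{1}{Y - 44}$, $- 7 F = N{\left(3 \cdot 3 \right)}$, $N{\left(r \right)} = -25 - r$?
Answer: $- \frac{7}{1496} \approx -0.0046791$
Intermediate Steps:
$F = \frac{34}{7}$ ($F = - \frac{-25 - 3 \cdot 3}{7} = - \frac{-25 - 9}{7} = \left(- \frac{1}{7}\right) \left(-34\right) = \frac{34}{7} \approx 4.8571$)
$h{\left(Y \right)} = \frac{1}{-44 + Y}$
$\frac{h{\left(g{\left(-3,0 \right)} \right)}}{F} = \frac{1}{\left(-44 + 0\right) \frac{34}{7}} = \frac{1}{-44} \cdot \frac{7}{34} = \left(- \frac{1}{44}\right) \frac{7}{34} = - \frac{7}{1496}$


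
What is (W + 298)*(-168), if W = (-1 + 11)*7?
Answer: -61824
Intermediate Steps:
W = 70 (W = 10*7 = 70)
(W + 298)*(-168) = (70 + 298)*(-168) = 368*(-168) = -61824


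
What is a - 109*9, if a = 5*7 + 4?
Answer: -942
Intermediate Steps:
a = 39 (a = 35 + 4 = 39)
a - 109*9 = 39 - 109*9 = 39 - 981 = -942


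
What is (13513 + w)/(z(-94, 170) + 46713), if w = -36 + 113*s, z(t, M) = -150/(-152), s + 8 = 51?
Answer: 464512/1183421 ≈ 0.39252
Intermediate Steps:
s = 43 (s = -8 + 51 = 43)
z(t, M) = 75/76 (z(t, M) = -150*(-1/152) = 75/76)
w = 4823 (w = -36 + 113*43 = -36 + 4859 = 4823)
(13513 + w)/(z(-94, 170) + 46713) = (13513 + 4823)/(75/76 + 46713) = 18336/(3550263/76) = 18336*(76/3550263) = 464512/1183421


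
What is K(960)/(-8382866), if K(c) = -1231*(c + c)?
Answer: 1181760/4191433 ≈ 0.28195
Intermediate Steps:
K(c) = -2462*c
K(960)/(-8382866) = -2462*960/(-8382866) = -2363520*(-1/8382866) = 1181760/4191433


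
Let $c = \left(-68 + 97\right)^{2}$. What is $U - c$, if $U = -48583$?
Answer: $-49424$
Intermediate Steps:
$c = 841$ ($c = 29^{2} = 841$)
$U - c = -48583 - 841 = -49424$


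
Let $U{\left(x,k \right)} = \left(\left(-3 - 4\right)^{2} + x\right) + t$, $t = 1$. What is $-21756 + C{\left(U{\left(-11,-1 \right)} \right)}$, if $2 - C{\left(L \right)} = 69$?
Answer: $-21823$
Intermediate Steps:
$U{\left(x,k \right)} = 50 + x$ ($U{\left(x,k \right)} = \left(\left(-3 - 4\right)^{2} + x\right) + 1 = \left(\left(-7\right)^{2} + x\right) + 1 = \left(49 + x\right) + 1 = 50 + x$)
$C{\left(L \right)} = -67$ ($C{\left(L \right)} = 2 - 69 = -67$)
$-21756 + C{\left(U{\left(-11,-1 \right)} \right)} = -21756 - 67 = -21823$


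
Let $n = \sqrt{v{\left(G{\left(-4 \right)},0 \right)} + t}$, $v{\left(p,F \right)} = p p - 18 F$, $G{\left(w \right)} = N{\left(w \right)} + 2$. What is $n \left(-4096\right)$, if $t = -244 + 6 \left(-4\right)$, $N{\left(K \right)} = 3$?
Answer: $- 36864 i \sqrt{3} \approx - 63850.0 i$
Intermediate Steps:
$G{\left(w \right)} = 5$ ($G{\left(w \right)} = 3 + 2 = 5$)
$v{\left(p,F \right)} = p^{2} - 18 F$
$t = -268$ ($t = -244 - 24 = -268$)
$n = 9 i \sqrt{3}$ ($n = \sqrt{\left(5^{2} - 0\right) - 268} = \sqrt{\left(25 + 0\right) - 268} = \sqrt{25 - 268} = \sqrt{-243} = 9 i \sqrt{3} \approx 15.588 i$)
$n \left(-4096\right) = 9 i \sqrt{3} \left(-4096\right) = - 36864 i \sqrt{3}$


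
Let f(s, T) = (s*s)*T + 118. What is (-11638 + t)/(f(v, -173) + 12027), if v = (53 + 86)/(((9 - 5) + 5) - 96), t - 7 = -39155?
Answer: -192199617/44291486 ≈ -4.3394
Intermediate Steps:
t = -39148 (t = 7 - 39155 = -39148)
v = -139/87 (v = 139/((4 + 5) - 96) = 139/(9 - 96) = 139/(-87) = 139*(-1/87) = -139/87 ≈ -1.5977)
f(s, T) = 118 + T*s² (f(s, T) = s²*T + 118 = T*s² + 118 = 118 + T*s²)
(-11638 + t)/(f(v, -173) + 12027) = (-11638 - 39148)/((118 - 173*(-139/87)²) + 12027) = -50786/((118 - 173*19321/7569) + 12027) = -50786/((118 - 3342533/7569) + 12027) = -50786/(-2449391/7569 + 12027) = -50786/88582972/7569 = -50786*7569/88582972 = -192199617/44291486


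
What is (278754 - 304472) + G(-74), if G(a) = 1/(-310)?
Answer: -7972581/310 ≈ -25718.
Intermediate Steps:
G(a) = -1/310
(278754 - 304472) + G(-74) = (278754 - 304472) - 1/310 = -25718 - 1/310 = -7972581/310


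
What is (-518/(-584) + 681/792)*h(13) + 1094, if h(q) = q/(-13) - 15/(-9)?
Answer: 31659017/28908 ≈ 1095.2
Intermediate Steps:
h(q) = 5/3 - q/13 (h(q) = q*(-1/13) - 15*(-⅑) = -q/13 + 5/3 = 5/3 - q/13)
(-518/(-584) + 681/792)*h(13) + 1094 = (-518/(-584) + 681/792)*(5/3 - 1/13*13) + 1094 = (-518*(-1/584) + 681*(1/792))*(5/3 - 1) + 1094 = (259/292 + 227/264)*(⅔) + 1094 = (33665/19272)*(⅔) + 1094 = 33665/28908 + 1094 = 31659017/28908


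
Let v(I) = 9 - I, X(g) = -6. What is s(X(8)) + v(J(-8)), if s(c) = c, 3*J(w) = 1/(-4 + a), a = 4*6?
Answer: 179/60 ≈ 2.9833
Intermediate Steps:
a = 24
J(w) = 1/60 (J(w) = 1/(3*(-4 + 24)) = (⅓)/20 = (⅓)*(1/20) = 1/60)
s(X(8)) + v(J(-8)) = -6 + (9 - 1*1/60) = -6 + (9 - 1/60) = -6 + 539/60 = 179/60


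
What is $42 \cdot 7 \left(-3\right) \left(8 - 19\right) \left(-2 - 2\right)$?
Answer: $-38808$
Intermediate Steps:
$42 \cdot 7 \left(-3\right) \left(8 - 19\right) \left(-2 - 2\right) = 42 \left(-21\right) \left(\left(-11\right) \left(-4\right)\right) = \left(-882\right) 44 = -38808$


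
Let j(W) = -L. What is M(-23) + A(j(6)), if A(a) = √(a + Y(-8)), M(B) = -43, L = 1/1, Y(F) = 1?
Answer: -43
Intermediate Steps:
L = 1
j(W) = -1 (j(W) = -1*1 = -1)
A(a) = √(1 + a) (A(a) = √(a + 1) = √(1 + a))
M(-23) + A(j(6)) = -43 + √(1 - 1) = -43 + √0 = -43 + 0 = -43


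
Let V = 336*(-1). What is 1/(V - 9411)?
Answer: -1/9747 ≈ -0.00010260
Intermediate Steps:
V = -336
1/(V - 9411) = 1/(-336 - 9411) = 1/(-9747) = -1/9747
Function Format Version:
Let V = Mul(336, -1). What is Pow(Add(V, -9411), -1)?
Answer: Rational(-1, 9747) ≈ -0.00010260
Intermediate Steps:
V = -336
Pow(Add(V, -9411), -1) = Pow(Add(-336, -9411), -1) = Pow(-9747, -1) = Rational(-1, 9747)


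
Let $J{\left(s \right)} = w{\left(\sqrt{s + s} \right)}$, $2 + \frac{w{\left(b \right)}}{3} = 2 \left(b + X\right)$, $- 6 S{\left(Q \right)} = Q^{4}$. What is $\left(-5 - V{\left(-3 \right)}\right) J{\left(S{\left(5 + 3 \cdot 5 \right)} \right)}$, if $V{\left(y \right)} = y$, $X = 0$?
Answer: $12 - 1600 i \sqrt{3} \approx 12.0 - 2771.3 i$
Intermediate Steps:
$S{\left(Q \right)} = - \frac{Q^{4}}{6}$
$w{\left(b \right)} = -6 + 6 b$ ($w{\left(b \right)} = -6 + 3 \cdot 2 \left(b + 0\right) = -6 + 3 \cdot 2 b = -6 + 6 b$)
$J{\left(s \right)} = -6 + 6 \sqrt{2} \sqrt{s}$ ($J{\left(s \right)} = -6 + 6 \sqrt{s + s} = -6 + 6 \sqrt{2 s} = -6 + 6 \sqrt{2} \sqrt{s}$)
$\left(-5 - V{\left(-3 \right)}\right) J{\left(S{\left(5 + 3 \cdot 5 \right)} \right)} = \left(-5 - -3\right) \left(-6 + 6 \sqrt{2} \sqrt{- \frac{\left(5 + 3 \cdot 5\right)^{4}}{6}}\right) = \left(-5 + 3\right) \left(-6 + 6 \sqrt{2} \sqrt{- \frac{\left(5 + 15\right)^{4}}{6}}\right) = - 2 \left(-6 + 6 \sqrt{2} \sqrt{- \frac{20^{4}}{6}}\right) = - 2 \left(-6 + 6 \sqrt{2} \sqrt{\left(- \frac{1}{6}\right) 160000}\right) = - 2 \left(-6 + 6 \sqrt{2} \sqrt{- \frac{80000}{3}}\right) = - 2 \left(-6 + 6 \sqrt{2} \frac{200 i \sqrt{6}}{3}\right) = - 2 \left(-6 + 800 i \sqrt{3}\right) = 12 - 1600 i \sqrt{3}$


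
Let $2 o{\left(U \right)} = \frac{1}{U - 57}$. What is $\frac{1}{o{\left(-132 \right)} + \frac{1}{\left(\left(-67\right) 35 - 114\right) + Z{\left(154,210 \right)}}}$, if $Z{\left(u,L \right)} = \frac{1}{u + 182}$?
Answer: $- \frac{312312294}{953231} \approx -327.64$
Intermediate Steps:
$o{\left(U \right)} = \frac{1}{2 \left(-57 + U\right)}$ ($o{\left(U \right)} = \frac{1}{2 \left(U - 57\right)} = \frac{1}{2 \left(-57 + U\right)}$)
$Z{\left(u,L \right)} = \frac{1}{182 + u}$
$\frac{1}{o{\left(-132 \right)} + \frac{1}{\left(\left(-67\right) 35 - 114\right) + Z{\left(154,210 \right)}}} = \frac{1}{\frac{1}{2 \left(-57 - 132\right)} + \frac{1}{\left(\left(-67\right) 35 - 114\right) + \frac{1}{182 + 154}}} = \frac{1}{\frac{1}{2 \left(-189\right)} + \frac{1}{\left(-2345 - 114\right) + \frac{1}{336}}} = \frac{1}{\frac{1}{2} \left(- \frac{1}{189}\right) + \frac{1}{-2459 + \frac{1}{336}}} = \frac{1}{- \frac{1}{378} + \frac{1}{- \frac{826223}{336}}} = \frac{1}{- \frac{1}{378} - \frac{336}{826223}} = \frac{1}{- \frac{953231}{312312294}} = - \frac{312312294}{953231}$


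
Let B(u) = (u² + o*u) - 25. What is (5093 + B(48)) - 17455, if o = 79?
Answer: -6291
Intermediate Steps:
B(u) = -25 + u² + 79*u (B(u) = (u² + 79*u) - 25 = -25 + u² + 79*u)
(5093 + B(48)) - 17455 = (5093 + (-25 + 48² + 79*48)) - 17455 = (5093 + (-25 + 2304 + 3792)) - 17455 = (5093 + 6071) - 17455 = 11164 - 17455 = -6291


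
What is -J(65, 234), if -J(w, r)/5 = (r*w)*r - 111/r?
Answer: 1388064415/78 ≈ 1.7796e+7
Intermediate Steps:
J(w, r) = 555/r - 5*w*r**2 (J(w, r) = -5*((r*w)*r - 111/r) = -5*(w*r**2 - 111/r) = -5*(-111/r + w*r**2) = 555/r - 5*w*r**2)
-J(65, 234) = -5*(111 - 1*65*234**3)/234 = -5*(111 - 1*65*12812904)/234 = -5*(111 - 832838760)/234 = -5*(-832838649)/234 = -1*(-1388064415/78) = 1388064415/78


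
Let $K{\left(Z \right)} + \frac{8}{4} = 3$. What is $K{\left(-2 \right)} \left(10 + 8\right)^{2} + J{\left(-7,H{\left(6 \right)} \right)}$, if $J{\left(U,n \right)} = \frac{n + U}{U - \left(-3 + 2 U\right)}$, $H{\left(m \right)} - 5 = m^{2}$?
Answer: $\frac{1637}{5} \approx 327.4$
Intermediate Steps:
$K{\left(Z \right)} = 1$ ($K{\left(Z \right)} = -2 + 3 = 1$)
$H{\left(m \right)} = 5 + m^{2}$
$J{\left(U,n \right)} = \frac{U + n}{3 - U}$ ($J{\left(U,n \right)} = \frac{U + n}{U - \left(-3 + 2 U\right)} = \frac{U + n}{3 - U}$)
$K{\left(-2 \right)} \left(10 + 8\right)^{2} + J{\left(-7,H{\left(6 \right)} \right)} = 1 \left(10 + 8\right)^{2} + \frac{\left(-1\right) \left(-7\right) - \left(5 + 6^{2}\right)}{-3 - 7} = 1 \cdot 18^{2} + \frac{7 - \left(5 + 36\right)}{-10} = 1 \cdot 324 - \frac{7 - 41}{10} = 324 - \frac{7 - 41}{10} = 324 - - \frac{17}{5} = 324 + \frac{17}{5} = \frac{1637}{5}$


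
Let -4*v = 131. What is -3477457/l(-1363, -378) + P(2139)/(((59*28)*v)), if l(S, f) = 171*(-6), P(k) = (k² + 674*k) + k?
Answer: 25995030325/7929954 ≈ 3278.1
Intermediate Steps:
v = -131/4 (v = -¼*131 = -131/4 ≈ -32.750)
P(k) = k² + 675*k
l(S, f) = -1026
-3477457/l(-1363, -378) + P(2139)/(((59*28)*v)) = -3477457/(-1026) + (2139*(675 + 2139))/(((59*28)*(-131/4))) = -3477457*(-1/1026) + (2139*2814)/((1652*(-131/4))) = 3477457/1026 + 6019146/(-54103) = 3477457/1026 + 6019146*(-1/54103) = 3477457/1026 - 859878/7729 = 25995030325/7929954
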